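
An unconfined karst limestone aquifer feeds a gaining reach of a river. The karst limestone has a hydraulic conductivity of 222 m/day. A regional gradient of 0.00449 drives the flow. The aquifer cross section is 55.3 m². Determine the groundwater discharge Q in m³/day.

55.1

Hydraulic gradient i = 0.00449.
Darcy's law: Q = K · A · i = 222.0 × 55.30 × 0.004490 = 55.12 m³/day.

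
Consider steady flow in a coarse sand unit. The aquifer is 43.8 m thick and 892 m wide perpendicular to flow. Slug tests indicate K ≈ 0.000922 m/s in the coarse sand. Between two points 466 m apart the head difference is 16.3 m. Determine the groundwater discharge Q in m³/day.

Convert K: 0.000922 m/s × 86400 = 79.66 m/day.
Cross-sectional area A = 892 × 43.8 = 39070 m².
Hydraulic gradient i = Δh / L = 16.3 / 466 = 0.03498.
Darcy's law: Q = K · A · i = 79.66 × 39070 × 0.03498 = 1.089e+05 m³/day.

109000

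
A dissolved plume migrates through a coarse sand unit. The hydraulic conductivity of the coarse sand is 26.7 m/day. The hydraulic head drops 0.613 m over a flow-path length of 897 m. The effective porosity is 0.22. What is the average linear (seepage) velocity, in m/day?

0.0829

Hydraulic gradient i = Δh / L = 0.613 / 897 = 0.0006834.
Darcy flux q = K · i = 26.70 × 0.0006834 = 0.01825 m/day.
Seepage velocity v = q / n_e = 0.01825 / 0.22 = 0.08294 m/day.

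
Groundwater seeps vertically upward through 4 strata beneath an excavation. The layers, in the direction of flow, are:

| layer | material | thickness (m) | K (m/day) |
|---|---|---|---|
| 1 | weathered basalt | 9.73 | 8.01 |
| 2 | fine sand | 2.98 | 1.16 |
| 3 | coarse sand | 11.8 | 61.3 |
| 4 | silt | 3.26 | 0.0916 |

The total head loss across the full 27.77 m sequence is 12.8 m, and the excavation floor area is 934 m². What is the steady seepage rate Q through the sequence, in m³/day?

302

Flow is perpendicular to layering, so the layers act in series and the equivalent K is the thickness-weighted harmonic mean.
Total thickness L = 9.73 + 2.98 + 11.8 + 3.26 = 27.77 m.
Σ(b_i/K_i) = 9.73/8.01 + 2.98/1.16 + 11.8/61.3 + 3.26/0.0916 = 39.57 d.
K_eq = L / Σ(b_i/K_i) = 27.77 / 39.57 = 0.7019 m/day.
Q = K_eq · A · (Δh/L) = 0.7019 × 934 × (12.8/27.77) = 302.2 m³/day.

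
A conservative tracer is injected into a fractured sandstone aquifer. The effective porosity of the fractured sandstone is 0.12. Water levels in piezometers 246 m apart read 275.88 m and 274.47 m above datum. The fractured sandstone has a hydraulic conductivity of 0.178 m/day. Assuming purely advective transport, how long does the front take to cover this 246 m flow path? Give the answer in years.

79.2

Hydraulic gradient i = (275.88 − 274.47) / 246 = 1.41 / 246 = 0.005732.
Darcy flux q = K · i = 0.1780 × 0.005732 = 0.001020 m/day.
Seepage velocity v = q / n_e = 0.001020 / 0.12 = 0.008502 m/day.
Travel time t = L / v = 246 / 0.008502 = 28934 days = 79.22 years.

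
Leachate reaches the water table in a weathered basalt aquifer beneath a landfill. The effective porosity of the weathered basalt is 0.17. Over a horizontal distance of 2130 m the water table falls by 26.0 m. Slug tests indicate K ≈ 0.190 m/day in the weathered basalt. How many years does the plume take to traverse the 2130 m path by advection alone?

427

Hydraulic gradient i = Δh / L = 26.0 / 2130 = 0.01221.
Darcy flux q = K · i = 0.1900 × 0.01221 = 0.002319 m/day.
Seepage velocity v = q / n_e = 0.002319 / 0.17 = 0.01364 m/day.
Travel time t = L / v = 2130 / 0.01364 = 1.561e+05 days = 427.5 years.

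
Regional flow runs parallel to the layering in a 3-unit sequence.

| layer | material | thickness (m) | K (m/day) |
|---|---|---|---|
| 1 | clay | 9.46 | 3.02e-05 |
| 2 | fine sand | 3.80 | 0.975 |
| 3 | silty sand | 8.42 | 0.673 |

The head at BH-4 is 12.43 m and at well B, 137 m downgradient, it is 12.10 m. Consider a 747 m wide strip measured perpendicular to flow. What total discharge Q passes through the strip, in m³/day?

16.9

Flow is parallel to layering, so each bed carries its own Darcy discharge and the transmissivities add.
Σ(K_i·b_i) = 3.02e-05×9.46 + 0.975×3.80 + 0.673×8.42 = 9.372 m²/day.
Hydraulic gradient i = (12.43 − 12.10) / 137 = 0.33 / 137 = 0.002409.
Q = Σ(K_i·b_i) · W · i = 9.372 × 747 × 0.002409 = 16.86 m³/day.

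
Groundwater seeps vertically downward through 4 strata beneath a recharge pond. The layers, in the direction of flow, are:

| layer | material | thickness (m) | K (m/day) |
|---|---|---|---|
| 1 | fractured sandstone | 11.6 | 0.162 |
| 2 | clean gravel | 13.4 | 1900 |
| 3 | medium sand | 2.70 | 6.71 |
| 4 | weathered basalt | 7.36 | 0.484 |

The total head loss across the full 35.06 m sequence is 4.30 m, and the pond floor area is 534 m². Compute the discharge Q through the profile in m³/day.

Flow is perpendicular to layering, so the layers act in series and the equivalent K is the thickness-weighted harmonic mean.
Total thickness L = 11.6 + 13.4 + 2.70 + 7.36 = 35.06 m.
Σ(b_i/K_i) = 11.6/0.162 + 13.4/1900 + 2.70/6.71 + 7.36/0.484 = 87.22 d.
K_eq = L / Σ(b_i/K_i) = 35.06 / 87.22 = 0.4020 m/day.
Q = K_eq · A · (Δh/L) = 0.4020 × 534 × (4.30/35.06) = 26.33 m³/day.

26.3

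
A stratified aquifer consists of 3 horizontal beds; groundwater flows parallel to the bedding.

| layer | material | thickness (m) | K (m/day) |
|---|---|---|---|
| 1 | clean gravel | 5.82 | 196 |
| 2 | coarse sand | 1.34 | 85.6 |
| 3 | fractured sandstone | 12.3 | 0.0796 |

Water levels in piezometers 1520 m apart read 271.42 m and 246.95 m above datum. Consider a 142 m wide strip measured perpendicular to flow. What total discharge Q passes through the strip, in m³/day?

2870

Flow is parallel to layering, so each bed carries its own Darcy discharge and the transmissivities add.
Σ(K_i·b_i) = 196×5.82 + 85.6×1.34 + 0.0796×12.3 = 1256 m²/day.
Hydraulic gradient i = (271.42 − 246.95) / 1520 = 24.47 / 1520 = 0.01610.
Q = Σ(K_i·b_i) · W · i = 1256 × 142 × 0.01610 = 2872 m³/day.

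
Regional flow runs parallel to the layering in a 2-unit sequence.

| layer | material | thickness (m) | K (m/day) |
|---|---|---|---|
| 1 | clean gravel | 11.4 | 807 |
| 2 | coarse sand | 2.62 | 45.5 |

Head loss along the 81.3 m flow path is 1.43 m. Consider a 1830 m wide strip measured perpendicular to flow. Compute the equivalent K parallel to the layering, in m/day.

Flow is parallel to layering, so each bed carries its own Darcy discharge and the transmissivities add.
Σ(K_i·b_i) = 807×11.4 + 45.5×2.62 = 9319 m²/day.
Total thickness b = 14.02 m, so K_eq = Σ(K_i·b_i)/b = 664.7 m/day.

665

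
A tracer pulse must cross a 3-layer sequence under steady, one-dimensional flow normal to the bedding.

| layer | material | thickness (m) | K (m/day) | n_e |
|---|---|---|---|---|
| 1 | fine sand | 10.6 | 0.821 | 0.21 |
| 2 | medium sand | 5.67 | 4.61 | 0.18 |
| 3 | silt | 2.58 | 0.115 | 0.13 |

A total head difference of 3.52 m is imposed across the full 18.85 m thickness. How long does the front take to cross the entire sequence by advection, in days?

With flow normal to the layers, continuity requires the same specific discharge q through every layer.
Σ(b_i/K_i) = 10.6/0.821 + 5.67/4.61 + 2.58/0.115 = 36.58 d.
q = Δh / Σ(b_i/K_i) = 3.52 / 36.58 = 0.09624 m/day.
In each layer the seepage velocity is v_i = q/n_i, so the layer transit time is t_i = b_i·n_i / q:
  layer 1 (fine sand): t_1 = 10.6 × 0.21 / 0.09624 = 23.13 d
  layer 2 (medium sand): t_2 = 5.67 × 0.18 / 0.09624 = 10.60 d
  layer 3 (silt): t_3 = 2.58 × 0.13 / 0.09624 = 3.485 d
Total t = Σ t_i = 37.22 days.

37.2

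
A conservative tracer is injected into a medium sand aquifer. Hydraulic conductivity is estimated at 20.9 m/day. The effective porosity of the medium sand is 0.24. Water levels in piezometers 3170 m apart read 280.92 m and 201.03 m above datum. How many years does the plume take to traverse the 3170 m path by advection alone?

Hydraulic gradient i = (280.92 − 201.03) / 3170 = 79.89 / 3170 = 0.02520.
Darcy flux q = K · i = 20.90 × 0.02520 = 0.5267 m/day.
Seepage velocity v = q / n_e = 0.5267 / 0.24 = 2.195 m/day.
Travel time t = L / v = 3170 / 2.195 = 1444 days = 3.955 years.

3.95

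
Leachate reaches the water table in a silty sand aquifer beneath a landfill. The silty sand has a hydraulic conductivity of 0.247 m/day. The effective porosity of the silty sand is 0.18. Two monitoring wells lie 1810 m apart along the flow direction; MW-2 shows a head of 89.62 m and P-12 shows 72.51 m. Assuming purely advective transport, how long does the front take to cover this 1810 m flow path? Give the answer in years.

Hydraulic gradient i = (89.62 − 72.51) / 1810 = 17.11 / 1810 = 0.009453.
Darcy flux q = K · i = 0.2470 × 0.009453 = 0.002335 m/day.
Seepage velocity v = q / n_e = 0.002335 / 0.18 = 0.01297 m/day.
Travel time t = L / v = 1810 / 0.01297 = 1.395e+05 days = 382.0 years.

382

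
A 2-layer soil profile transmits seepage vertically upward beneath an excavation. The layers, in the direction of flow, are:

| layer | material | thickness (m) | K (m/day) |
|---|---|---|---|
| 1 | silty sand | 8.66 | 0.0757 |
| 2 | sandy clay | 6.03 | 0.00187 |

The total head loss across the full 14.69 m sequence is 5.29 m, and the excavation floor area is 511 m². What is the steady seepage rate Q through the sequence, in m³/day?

Flow is perpendicular to layering, so the layers act in series and the equivalent K is the thickness-weighted harmonic mean.
Total thickness L = 8.66 + 6.03 = 14.69 m.
Σ(b_i/K_i) = 8.66/0.0757 + 6.03/0.00187 = 3339 d.
K_eq = L / Σ(b_i/K_i) = 14.69 / 3339 = 0.004400 m/day.
Q = K_eq · A · (Δh/L) = 0.004400 × 511 × (5.29/14.69) = 0.8096 m³/day.

0.810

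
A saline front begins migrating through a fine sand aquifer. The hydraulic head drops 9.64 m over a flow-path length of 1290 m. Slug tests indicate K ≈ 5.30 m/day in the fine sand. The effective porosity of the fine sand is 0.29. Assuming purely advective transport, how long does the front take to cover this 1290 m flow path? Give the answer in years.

Hydraulic gradient i = Δh / L = 9.64 / 1290 = 0.007473.
Darcy flux q = K · i = 5.300 × 0.007473 = 0.03961 m/day.
Seepage velocity v = q / n_e = 0.03961 / 0.29 = 0.1366 m/day.
Travel time t = L / v = 1290 / 0.1366 = 9445 days = 25.86 years.

25.9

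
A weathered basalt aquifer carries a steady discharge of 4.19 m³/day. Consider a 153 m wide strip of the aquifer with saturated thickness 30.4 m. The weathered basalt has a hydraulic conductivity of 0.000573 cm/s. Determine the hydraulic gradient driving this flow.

0.00182

Convert K: 0.000573 cm/s × 864 = 0.4951 m/day.
Cross-sectional area A = 153 × 30.4 = 4651 m².
From Q = K·A·i, i = Q / (K·A) = 4.19 / (0.4951 × 4651) = 0.001820.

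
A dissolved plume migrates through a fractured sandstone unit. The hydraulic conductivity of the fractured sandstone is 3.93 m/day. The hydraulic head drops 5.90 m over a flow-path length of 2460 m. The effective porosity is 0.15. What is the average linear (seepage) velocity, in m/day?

0.0628

Hydraulic gradient i = Δh / L = 5.90 / 2460 = 0.002398.
Darcy flux q = K · i = 3.930 × 0.002398 = 0.009426 m/day.
Seepage velocity v = q / n_e = 0.009426 / 0.15 = 0.06284 m/day.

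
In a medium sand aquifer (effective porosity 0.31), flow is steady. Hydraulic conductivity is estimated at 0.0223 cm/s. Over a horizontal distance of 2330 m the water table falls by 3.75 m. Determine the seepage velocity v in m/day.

Convert K: 0.0223 cm/s × 864 = 19.27 m/day.
Hydraulic gradient i = Δh / L = 3.75 / 2330 = 0.001609.
Darcy flux q = K · i = 19.27 × 0.001609 = 0.03101 m/day.
Seepage velocity v = q / n_e = 0.03101 / 0.31 = 0.1000 m/day.

0.100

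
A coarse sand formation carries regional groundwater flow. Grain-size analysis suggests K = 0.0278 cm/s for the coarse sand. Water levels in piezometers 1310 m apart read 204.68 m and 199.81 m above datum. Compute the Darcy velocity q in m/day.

Convert K: 0.0278 cm/s × 864 = 24.02 m/day.
Hydraulic gradient i = (204.68 − 199.81) / 1310 = 4.87 / 1310 = 0.003718.
Specific discharge q = K · i = 24.02 × 0.003718 = 0.08929 m/day.

0.0893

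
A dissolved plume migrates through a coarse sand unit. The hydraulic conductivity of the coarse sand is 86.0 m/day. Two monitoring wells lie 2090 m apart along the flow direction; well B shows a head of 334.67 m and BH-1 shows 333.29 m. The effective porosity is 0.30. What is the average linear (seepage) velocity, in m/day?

0.189

Hydraulic gradient i = (334.67 − 333.29) / 2090 = 1.38 / 2090 = 0.0006603.
Darcy flux q = K · i = 86.00 × 0.0006603 = 0.05678 m/day.
Seepage velocity v = q / n_e = 0.05678 / 0.30 = 0.1893 m/day.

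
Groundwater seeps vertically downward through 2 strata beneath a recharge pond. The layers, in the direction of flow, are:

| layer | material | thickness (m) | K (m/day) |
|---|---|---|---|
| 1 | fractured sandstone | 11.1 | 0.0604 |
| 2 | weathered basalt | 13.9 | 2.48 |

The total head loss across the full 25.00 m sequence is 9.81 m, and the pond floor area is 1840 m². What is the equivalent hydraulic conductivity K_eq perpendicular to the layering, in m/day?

0.132

Flow is perpendicular to layering, so the layers act in series and the equivalent K is the thickness-weighted harmonic mean.
Total thickness L = 11.1 + 13.9 = 25.00 m.
Σ(b_i/K_i) = 11.1/0.0604 + 13.9/2.48 = 189.4 d.
K_eq = L / Σ(b_i/K_i) = 25.00 / 189.4 = 0.1320 m/day.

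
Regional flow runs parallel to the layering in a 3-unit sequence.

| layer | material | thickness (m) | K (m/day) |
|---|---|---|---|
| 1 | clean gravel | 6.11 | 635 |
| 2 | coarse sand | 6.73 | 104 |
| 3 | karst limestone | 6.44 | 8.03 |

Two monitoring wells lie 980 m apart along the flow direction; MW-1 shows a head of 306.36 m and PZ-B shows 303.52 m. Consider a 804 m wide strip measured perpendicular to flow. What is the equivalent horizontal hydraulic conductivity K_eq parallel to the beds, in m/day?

240

Flow is parallel to layering, so each bed carries its own Darcy discharge and the transmissivities add.
Σ(K_i·b_i) = 635×6.11 + 104×6.73 + 8.03×6.44 = 4631 m²/day.
Total thickness b = 19.28 m, so K_eq = Σ(K_i·b_i)/b = 240.2 m/day.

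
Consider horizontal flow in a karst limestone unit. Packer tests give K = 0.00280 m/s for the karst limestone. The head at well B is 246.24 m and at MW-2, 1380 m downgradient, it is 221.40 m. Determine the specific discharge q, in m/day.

Convert K: 0.00280 m/s × 86400 = 241.9 m/day.
Hydraulic gradient i = (246.24 − 221.40) / 1380 = 24.84 / 1380 = 0.01800.
Specific discharge q = K · i = 241.9 × 0.01800 = 4.355 m/day.

4.35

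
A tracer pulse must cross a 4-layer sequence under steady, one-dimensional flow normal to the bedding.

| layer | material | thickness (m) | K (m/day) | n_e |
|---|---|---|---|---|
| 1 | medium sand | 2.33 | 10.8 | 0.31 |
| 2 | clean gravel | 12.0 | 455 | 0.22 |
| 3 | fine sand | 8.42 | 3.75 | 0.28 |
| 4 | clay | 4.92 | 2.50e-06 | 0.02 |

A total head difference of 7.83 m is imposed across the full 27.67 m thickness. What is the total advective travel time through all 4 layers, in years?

With flow normal to the layers, continuity requires the same specific discharge q through every layer.
Σ(b_i/K_i) = 2.33/10.8 + 12.0/455 + 8.42/3.75 + 4.92/2.50e-06 = 1.968e+06 d.
q = Δh / Σ(b_i/K_i) = 7.83 / 1.968e+06 = 3.979e-06 m/day.
In each layer the seepage velocity is v_i = q/n_i, so the layer transit time is t_i = b_i·n_i / q:
  layer 1 (medium sand): t_1 = 2.33 × 0.31 / 3.979e-06 = 1.815e+05 d
  layer 2 (clean gravel): t_2 = 12.0 × 0.22 / 3.979e-06 = 6.635e+05 d
  layer 3 (fine sand): t_3 = 8.42 × 0.28 / 3.979e-06 = 5.926e+05 d
  layer 4 (clay): t_4 = 4.92 × 0.02 / 3.979e-06 = 24732 d
Total t = Σ t_i = 1.462e+06 days = 4004 years.

4000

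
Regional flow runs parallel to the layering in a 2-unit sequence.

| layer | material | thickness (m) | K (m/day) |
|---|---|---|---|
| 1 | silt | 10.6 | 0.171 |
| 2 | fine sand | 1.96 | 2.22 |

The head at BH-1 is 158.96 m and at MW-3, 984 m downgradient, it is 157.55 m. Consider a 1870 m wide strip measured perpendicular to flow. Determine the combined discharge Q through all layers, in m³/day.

Flow is parallel to layering, so each bed carries its own Darcy discharge and the transmissivities add.
Σ(K_i·b_i) = 0.171×10.6 + 2.22×1.96 = 6.164 m²/day.
Hydraulic gradient i = (158.96 − 157.55) / 984 = 1.41 / 984 = 0.001433.
Q = Σ(K_i·b_i) · W · i = 6.164 × 1870 × 0.001433 = 16.52 m³/day.

16.5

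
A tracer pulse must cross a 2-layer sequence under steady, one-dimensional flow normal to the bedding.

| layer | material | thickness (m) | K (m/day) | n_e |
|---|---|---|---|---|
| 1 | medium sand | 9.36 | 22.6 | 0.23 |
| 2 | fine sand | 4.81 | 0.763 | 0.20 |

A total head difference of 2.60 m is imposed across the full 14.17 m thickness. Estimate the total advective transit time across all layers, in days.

8.05

With flow normal to the layers, continuity requires the same specific discharge q through every layer.
Σ(b_i/K_i) = 9.36/22.6 + 4.81/0.763 = 6.718 d.
q = Δh / Σ(b_i/K_i) = 2.60 / 6.718 = 0.3870 m/day.
In each layer the seepage velocity is v_i = q/n_i, so the layer transit time is t_i = b_i·n_i / q:
  layer 1 (medium sand): t_1 = 9.36 × 0.23 / 0.3870 = 5.563 d
  layer 2 (fine sand): t_2 = 4.81 × 0.20 / 0.3870 = 2.486 d
Total t = Σ t_i = 8.048 days.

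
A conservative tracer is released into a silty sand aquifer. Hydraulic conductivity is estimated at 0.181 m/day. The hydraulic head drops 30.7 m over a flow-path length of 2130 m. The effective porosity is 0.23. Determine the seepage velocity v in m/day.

Hydraulic gradient i = Δh / L = 30.7 / 2130 = 0.01441.
Darcy flux q = K · i = 0.1810 × 0.01441 = 0.002609 m/day.
Seepage velocity v = q / n_e = 0.002609 / 0.23 = 0.01134 m/day.

0.0113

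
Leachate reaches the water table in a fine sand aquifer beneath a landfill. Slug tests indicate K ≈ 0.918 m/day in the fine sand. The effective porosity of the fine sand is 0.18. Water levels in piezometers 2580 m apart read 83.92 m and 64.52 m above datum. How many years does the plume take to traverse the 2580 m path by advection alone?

184

Hydraulic gradient i = (83.92 − 64.52) / 2580 = 19.4 / 2580 = 0.007519.
Darcy flux q = K · i = 0.9180 × 0.007519 = 0.006903 m/day.
Seepage velocity v = q / n_e = 0.006903 / 0.18 = 0.03835 m/day.
Travel time t = L / v = 2580 / 0.03835 = 67277 days = 184.2 years.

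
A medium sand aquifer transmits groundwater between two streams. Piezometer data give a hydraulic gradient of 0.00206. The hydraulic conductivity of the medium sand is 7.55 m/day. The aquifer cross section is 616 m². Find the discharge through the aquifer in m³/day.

Hydraulic gradient i = 0.00206.
Darcy's law: Q = K · A · i = 7.550 × 616.0 × 0.002060 = 9.581 m³/day.

9.58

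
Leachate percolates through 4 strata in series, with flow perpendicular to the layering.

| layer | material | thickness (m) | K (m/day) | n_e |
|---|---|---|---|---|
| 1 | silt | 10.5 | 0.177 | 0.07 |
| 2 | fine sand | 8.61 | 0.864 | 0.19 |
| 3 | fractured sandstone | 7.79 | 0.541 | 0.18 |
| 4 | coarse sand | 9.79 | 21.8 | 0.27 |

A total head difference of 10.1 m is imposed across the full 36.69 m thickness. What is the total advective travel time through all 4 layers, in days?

53.5

With flow normal to the layers, continuity requires the same specific discharge q through every layer.
Σ(b_i/K_i) = 10.5/0.177 + 8.61/0.864 + 7.79/0.541 + 9.79/21.8 = 84.14 d.
q = Δh / Σ(b_i/K_i) = 10.1 / 84.14 = 0.1200 m/day.
In each layer the seepage velocity is v_i = q/n_i, so the layer transit time is t_i = b_i·n_i / q:
  layer 1 (silt): t_1 = 10.5 × 0.07 / 0.1200 = 6.123 d
  layer 2 (fine sand): t_2 = 8.61 × 0.19 / 0.1200 = 13.63 d
  layer 3 (fractured sandstone): t_3 = 7.79 × 0.18 / 0.1200 = 11.68 d
  layer 4 (coarse sand): t_4 = 9.79 × 0.27 / 0.1200 = 22.02 d
Total t = Σ t_i = 53.45 days.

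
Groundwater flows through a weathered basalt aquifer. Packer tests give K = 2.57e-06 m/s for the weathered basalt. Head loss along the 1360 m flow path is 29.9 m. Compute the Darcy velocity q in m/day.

0.00488

Convert K: 2.57e-06 m/s × 86400 = 0.2220 m/day.
Hydraulic gradient i = Δh / L = 29.9 / 1360 = 0.02199.
Specific discharge q = K · i = 0.2220 × 0.02199 = 0.004882 m/day.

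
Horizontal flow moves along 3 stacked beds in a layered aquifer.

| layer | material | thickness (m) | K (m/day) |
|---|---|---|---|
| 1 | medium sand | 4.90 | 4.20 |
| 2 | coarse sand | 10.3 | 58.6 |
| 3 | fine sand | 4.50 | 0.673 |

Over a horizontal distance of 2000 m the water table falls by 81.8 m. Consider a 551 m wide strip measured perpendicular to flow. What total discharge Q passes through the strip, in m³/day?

14100

Flow is parallel to layering, so each bed carries its own Darcy discharge and the transmissivities add.
Σ(K_i·b_i) = 4.20×4.90 + 58.6×10.3 + 0.673×4.50 = 627.2 m²/day.
Hydraulic gradient i = Δh / L = 81.8 / 2000 = 0.04090.
Q = Σ(K_i·b_i) · W · i = 627.2 × 551 × 0.04090 = 14134 m³/day.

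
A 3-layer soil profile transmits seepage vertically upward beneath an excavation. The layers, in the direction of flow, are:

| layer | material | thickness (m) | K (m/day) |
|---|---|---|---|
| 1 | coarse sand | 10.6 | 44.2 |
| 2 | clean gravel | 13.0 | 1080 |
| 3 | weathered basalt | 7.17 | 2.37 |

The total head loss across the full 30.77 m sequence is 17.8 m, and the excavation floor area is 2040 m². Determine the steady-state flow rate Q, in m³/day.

11100

Flow is perpendicular to layering, so the layers act in series and the equivalent K is the thickness-weighted harmonic mean.
Total thickness L = 10.6 + 13.0 + 7.17 = 30.77 m.
Σ(b_i/K_i) = 10.6/44.2 + 13.0/1080 + 7.17/2.37 = 3.277 d.
K_eq = L / Σ(b_i/K_i) = 30.77 / 3.277 = 9.389 m/day.
Q = K_eq · A · (Δh/L) = 9.389 × 2040 × (17.8/30.77) = 11080 m³/day.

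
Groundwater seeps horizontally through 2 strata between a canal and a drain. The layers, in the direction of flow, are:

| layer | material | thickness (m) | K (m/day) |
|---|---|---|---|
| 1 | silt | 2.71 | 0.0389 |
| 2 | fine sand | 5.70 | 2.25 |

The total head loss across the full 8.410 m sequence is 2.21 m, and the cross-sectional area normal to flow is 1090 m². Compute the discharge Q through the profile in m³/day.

33.4

Flow is perpendicular to layering, so the layers act in series and the equivalent K is the thickness-weighted harmonic mean.
Total thickness L = 2.71 + 5.70 = 8.410 m.
Σ(b_i/K_i) = 2.71/0.0389 + 5.70/2.25 = 72.20 d.
K_eq = L / Σ(b_i/K_i) = 8.410 / 72.20 = 0.1165 m/day.
Q = K_eq · A · (Δh/L) = 0.1165 × 1090 × (2.21/8.410) = 33.36 m³/day.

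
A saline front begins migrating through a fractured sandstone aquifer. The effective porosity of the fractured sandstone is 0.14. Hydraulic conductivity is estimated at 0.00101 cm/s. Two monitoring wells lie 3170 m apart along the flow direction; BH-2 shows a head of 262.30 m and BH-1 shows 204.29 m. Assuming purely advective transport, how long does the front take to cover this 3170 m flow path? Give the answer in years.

76.1

Convert K: 0.00101 cm/s × 864 = 0.8726 m/day.
Hydraulic gradient i = (262.30 − 204.29) / 3170 = 58.01 / 3170 = 0.01830.
Darcy flux q = K · i = 0.8726 × 0.01830 = 0.01597 m/day.
Seepage velocity v = q / n_e = 0.01597 / 0.14 = 0.1141 m/day.
Travel time t = L / v = 3170 / 0.1141 = 27791 days = 76.09 years.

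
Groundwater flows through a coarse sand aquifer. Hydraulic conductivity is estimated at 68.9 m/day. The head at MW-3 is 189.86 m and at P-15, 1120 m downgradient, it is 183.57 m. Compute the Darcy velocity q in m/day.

0.387

Hydraulic gradient i = (189.86 − 183.57) / 1120 = 6.29 / 1120 = 0.005616.
Specific discharge q = K · i = 68.90 × 0.005616 = 0.3869 m/day.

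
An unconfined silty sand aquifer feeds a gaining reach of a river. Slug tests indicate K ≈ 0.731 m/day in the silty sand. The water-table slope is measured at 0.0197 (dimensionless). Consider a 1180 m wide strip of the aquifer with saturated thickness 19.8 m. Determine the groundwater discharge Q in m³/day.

Cross-sectional area A = 1180 × 19.8 = 23364 m².
Hydraulic gradient i = 0.0197.
Darcy's law: Q = K · A · i = 0.7310 × 23364 × 0.01970 = 336.5 m³/day.

336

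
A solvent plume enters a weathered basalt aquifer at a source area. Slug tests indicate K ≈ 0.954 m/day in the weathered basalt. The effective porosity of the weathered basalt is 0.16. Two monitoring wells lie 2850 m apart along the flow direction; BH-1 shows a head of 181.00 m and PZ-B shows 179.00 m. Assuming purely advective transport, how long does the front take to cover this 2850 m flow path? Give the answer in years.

1860

Hydraulic gradient i = (181.00 − 179.00) / 2850 = 2 / 2850 = 0.0007018.
Darcy flux q = K · i = 0.9540 × 0.0007018 = 0.0006695 m/day.
Seepage velocity v = q / n_e = 0.0006695 / 0.16 = 0.004184 m/day.
Travel time t = L / v = 2850 / 0.004184 = 6.811e+05 days = 1865 years.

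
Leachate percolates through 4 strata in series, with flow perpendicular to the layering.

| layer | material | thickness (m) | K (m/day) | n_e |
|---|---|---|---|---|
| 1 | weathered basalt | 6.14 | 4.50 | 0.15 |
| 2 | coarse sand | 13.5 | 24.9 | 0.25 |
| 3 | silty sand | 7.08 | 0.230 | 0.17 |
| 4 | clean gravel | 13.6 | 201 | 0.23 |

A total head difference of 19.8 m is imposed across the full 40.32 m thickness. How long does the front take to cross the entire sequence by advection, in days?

With flow normal to the layers, continuity requires the same specific discharge q through every layer.
Σ(b_i/K_i) = 6.14/4.50 + 13.5/24.9 + 7.08/0.230 + 13.6/201 = 32.76 d.
q = Δh / Σ(b_i/K_i) = 19.8 / 32.76 = 0.6045 m/day.
In each layer the seepage velocity is v_i = q/n_i, so the layer transit time is t_i = b_i·n_i / q:
  layer 1 (weathered basalt): t_1 = 6.14 × 0.15 / 0.6045 = 1.524 d
  layer 2 (coarse sand): t_2 = 13.5 × 0.25 / 0.6045 = 5.584 d
  layer 3 (silty sand): t_3 = 7.08 × 0.17 / 0.6045 = 1.991 d
  layer 4 (clean gravel): t_4 = 13.6 × 0.23 / 0.6045 = 5.175 d
Total t = Σ t_i = 14.27 days.

14.3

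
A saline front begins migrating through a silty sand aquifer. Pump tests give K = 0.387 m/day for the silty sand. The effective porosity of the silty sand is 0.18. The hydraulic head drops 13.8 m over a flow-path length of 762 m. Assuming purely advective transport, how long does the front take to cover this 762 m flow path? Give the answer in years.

Hydraulic gradient i = Δh / L = 13.8 / 762 = 0.01811.
Darcy flux q = K · i = 0.3870 × 0.01811 = 0.007009 m/day.
Seepage velocity v = q / n_e = 0.007009 / 0.18 = 0.03894 m/day.
Travel time t = L / v = 762 / 0.03894 = 19570 days = 53.58 years.

53.6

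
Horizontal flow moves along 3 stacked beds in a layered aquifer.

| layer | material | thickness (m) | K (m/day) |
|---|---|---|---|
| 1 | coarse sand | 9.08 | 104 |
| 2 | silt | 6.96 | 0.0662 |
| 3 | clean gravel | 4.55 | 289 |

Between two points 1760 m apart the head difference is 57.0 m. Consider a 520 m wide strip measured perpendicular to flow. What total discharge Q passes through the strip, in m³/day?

38100

Flow is parallel to layering, so each bed carries its own Darcy discharge and the transmissivities add.
Σ(K_i·b_i) = 104×9.08 + 0.0662×6.96 + 289×4.55 = 2260 m²/day.
Hydraulic gradient i = Δh / L = 57.0 / 1760 = 0.03239.
Q = Σ(K_i·b_i) · W · i = 2260 × 520 × 0.03239 = 38056 m³/day.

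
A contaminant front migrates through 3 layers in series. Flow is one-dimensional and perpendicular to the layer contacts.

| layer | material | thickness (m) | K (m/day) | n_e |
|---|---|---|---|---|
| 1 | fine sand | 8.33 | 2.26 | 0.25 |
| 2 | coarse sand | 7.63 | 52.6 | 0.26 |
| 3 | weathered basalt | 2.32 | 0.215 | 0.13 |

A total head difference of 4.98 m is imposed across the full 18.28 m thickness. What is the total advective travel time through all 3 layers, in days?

With flow normal to the layers, continuity requires the same specific discharge q through every layer.
Σ(b_i/K_i) = 8.33/2.26 + 7.63/52.6 + 2.32/0.215 = 14.62 d.
q = Δh / Σ(b_i/K_i) = 4.98 / 14.62 = 0.3406 m/day.
In each layer the seepage velocity is v_i = q/n_i, so the layer transit time is t_i = b_i·n_i / q:
  layer 1 (fine sand): t_1 = 8.33 × 0.25 / 0.3406 = 6.114 d
  layer 2 (coarse sand): t_2 = 7.63 × 0.26 / 0.3406 = 5.825 d
  layer 3 (weathered basalt): t_3 = 2.32 × 0.13 / 0.3406 = 0.8855 d
Total t = Σ t_i = 12.82 days.

12.8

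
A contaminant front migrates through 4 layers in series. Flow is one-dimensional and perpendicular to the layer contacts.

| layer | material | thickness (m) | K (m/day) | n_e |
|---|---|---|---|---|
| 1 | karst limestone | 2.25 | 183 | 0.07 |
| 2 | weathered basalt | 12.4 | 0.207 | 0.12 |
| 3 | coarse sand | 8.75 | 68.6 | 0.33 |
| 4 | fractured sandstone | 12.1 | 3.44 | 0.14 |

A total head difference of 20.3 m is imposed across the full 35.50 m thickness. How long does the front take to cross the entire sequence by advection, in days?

19.5

With flow normal to the layers, continuity requires the same specific discharge q through every layer.
Σ(b_i/K_i) = 2.25/183 + 12.4/0.207 + 8.75/68.6 + 12.1/3.44 = 63.56 d.
q = Δh / Σ(b_i/K_i) = 20.3 / 63.56 = 0.3194 m/day.
In each layer the seepage velocity is v_i = q/n_i, so the layer transit time is t_i = b_i·n_i / q:
  layer 1 (karst limestone): t_1 = 2.25 × 0.07 / 0.3194 = 0.4931 d
  layer 2 (weathered basalt): t_2 = 12.4 × 0.12 / 0.3194 = 4.659 d
  layer 3 (coarse sand): t_3 = 8.75 × 0.33 / 0.3194 = 9.041 d
  layer 4 (fractured sandstone): t_4 = 12.1 × 0.14 / 0.3194 = 5.304 d
Total t = Σ t_i = 19.50 days.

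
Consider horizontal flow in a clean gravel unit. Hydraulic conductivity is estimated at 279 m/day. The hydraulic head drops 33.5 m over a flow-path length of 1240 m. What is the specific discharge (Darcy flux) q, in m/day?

7.54

Hydraulic gradient i = Δh / L = 33.5 / 1240 = 0.02702.
Specific discharge q = K · i = 279.0 × 0.02702 = 7.537 m/day.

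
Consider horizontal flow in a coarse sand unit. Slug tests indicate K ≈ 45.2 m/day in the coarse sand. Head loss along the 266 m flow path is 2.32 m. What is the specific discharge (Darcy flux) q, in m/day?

Hydraulic gradient i = Δh / L = 2.32 / 266 = 0.008722.
Specific discharge q = K · i = 45.20 × 0.008722 = 0.3942 m/day.

0.394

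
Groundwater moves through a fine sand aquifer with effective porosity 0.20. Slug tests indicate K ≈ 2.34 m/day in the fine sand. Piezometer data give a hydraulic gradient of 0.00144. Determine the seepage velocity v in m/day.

0.0168

Hydraulic gradient i = 0.00144.
Darcy flux q = K · i = 2.340 × 0.001440 = 0.003370 m/day.
Seepage velocity v = q / n_e = 0.003370 / 0.20 = 0.01685 m/day.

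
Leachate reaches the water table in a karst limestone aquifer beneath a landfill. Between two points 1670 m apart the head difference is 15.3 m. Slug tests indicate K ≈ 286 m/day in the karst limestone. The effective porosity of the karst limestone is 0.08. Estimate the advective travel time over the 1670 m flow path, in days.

51.0

Hydraulic gradient i = Δh / L = 15.3 / 1670 = 0.009162.
Darcy flux q = K · i = 286.0 × 0.009162 = 2.620 m/day.
Seepage velocity v = q / n_e = 2.620 / 0.08 = 32.75 m/day.
Travel time t = L / v = 1670 / 32.75 = 50.99 days.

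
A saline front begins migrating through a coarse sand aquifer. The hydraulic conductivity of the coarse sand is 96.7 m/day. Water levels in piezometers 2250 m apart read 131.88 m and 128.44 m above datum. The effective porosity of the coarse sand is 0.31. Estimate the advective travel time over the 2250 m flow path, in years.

Hydraulic gradient i = (131.88 − 128.44) / 2250 = 3.44 / 2250 = 0.001529.
Darcy flux q = K · i = 96.70 × 0.001529 = 0.1478 m/day.
Seepage velocity v = q / n_e = 0.1478 / 0.31 = 0.4769 m/day.
Travel time t = L / v = 2250 / 0.4769 = 4718 days = 12.92 years.

12.9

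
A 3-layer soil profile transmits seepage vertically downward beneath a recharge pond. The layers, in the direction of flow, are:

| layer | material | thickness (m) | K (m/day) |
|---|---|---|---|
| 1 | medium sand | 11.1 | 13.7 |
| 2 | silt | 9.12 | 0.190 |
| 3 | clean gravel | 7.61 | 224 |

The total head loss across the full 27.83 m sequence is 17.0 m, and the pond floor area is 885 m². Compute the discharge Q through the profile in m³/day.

308

Flow is perpendicular to layering, so the layers act in series and the equivalent K is the thickness-weighted harmonic mean.
Total thickness L = 11.1 + 9.12 + 7.61 = 27.83 m.
Σ(b_i/K_i) = 11.1/13.7 + 9.12/0.190 + 7.61/224 = 48.84 d.
K_eq = L / Σ(b_i/K_i) = 27.83 / 48.84 = 0.5698 m/day.
Q = K_eq · A · (Δh/L) = 0.5698 × 885 × (17.0/27.83) = 308.0 m³/day.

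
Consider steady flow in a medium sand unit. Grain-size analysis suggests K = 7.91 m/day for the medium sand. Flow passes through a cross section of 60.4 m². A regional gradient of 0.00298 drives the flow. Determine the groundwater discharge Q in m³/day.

1.42

Hydraulic gradient i = 0.00298.
Darcy's law: Q = K · A · i = 7.910 × 60.40 × 0.002980 = 1.424 m³/day.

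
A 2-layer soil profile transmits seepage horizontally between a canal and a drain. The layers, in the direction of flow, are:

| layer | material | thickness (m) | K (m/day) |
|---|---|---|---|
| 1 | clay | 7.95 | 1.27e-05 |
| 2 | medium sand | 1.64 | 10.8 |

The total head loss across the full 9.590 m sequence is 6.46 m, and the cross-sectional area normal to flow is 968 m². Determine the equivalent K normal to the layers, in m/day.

Flow is perpendicular to layering, so the layers act in series and the equivalent K is the thickness-weighted harmonic mean.
Total thickness L = 7.95 + 1.64 = 9.590 m.
Σ(b_i/K_i) = 7.95/1.27e-05 + 1.64/10.8 = 6.260e+05 d.
K_eq = L / Σ(b_i/K_i) = 9.590 / 6.260e+05 = 1.532e-05 m/day.

1.53e-05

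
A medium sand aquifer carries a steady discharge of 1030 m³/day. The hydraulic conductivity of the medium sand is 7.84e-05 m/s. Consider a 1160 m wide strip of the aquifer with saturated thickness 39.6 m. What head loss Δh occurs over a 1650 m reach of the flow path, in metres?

Convert K: 7.84e-05 m/s × 86400 = 6.774 m/day.
Cross-sectional area A = 1160 × 39.6 = 45936 m².
From Q = K·A·i, i = Q / (K·A) = 1030 / (6.774 × 45936) = 0.003310.
Head loss Δh = i · L = 0.003310 × 1650 = 5.462 m.

5.46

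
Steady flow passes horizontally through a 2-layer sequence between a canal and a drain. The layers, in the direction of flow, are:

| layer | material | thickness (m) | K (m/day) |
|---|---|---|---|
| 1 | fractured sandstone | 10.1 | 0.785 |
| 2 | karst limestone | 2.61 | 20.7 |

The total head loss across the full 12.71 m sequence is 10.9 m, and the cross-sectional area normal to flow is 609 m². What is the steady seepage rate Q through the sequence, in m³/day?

511

Flow is perpendicular to layering, so the layers act in series and the equivalent K is the thickness-weighted harmonic mean.
Total thickness L = 10.1 + 2.61 = 12.71 m.
Σ(b_i/K_i) = 10.1/0.785 + 2.61/20.7 = 12.99 d.
K_eq = L / Σ(b_i/K_i) = 12.71 / 12.99 = 0.9783 m/day.
Q = K_eq · A · (Δh/L) = 0.9783 × 609 × (10.9/12.71) = 510.9 m³/day.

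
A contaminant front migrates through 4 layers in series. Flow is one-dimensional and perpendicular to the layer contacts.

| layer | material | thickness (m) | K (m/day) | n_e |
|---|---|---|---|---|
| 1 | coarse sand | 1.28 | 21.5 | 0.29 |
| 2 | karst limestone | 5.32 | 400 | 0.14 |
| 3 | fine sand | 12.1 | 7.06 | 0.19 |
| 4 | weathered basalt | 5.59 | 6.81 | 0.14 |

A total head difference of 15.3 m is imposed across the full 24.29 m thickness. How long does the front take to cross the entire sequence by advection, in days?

With flow normal to the layers, continuity requires the same specific discharge q through every layer.
Σ(b_i/K_i) = 1.28/21.5 + 5.32/400 + 12.1/7.06 + 5.59/6.81 = 2.608 d.
q = Δh / Σ(b_i/K_i) = 15.3 / 2.608 = 5.868 m/day.
In each layer the seepage velocity is v_i = q/n_i, so the layer transit time is t_i = b_i·n_i / q:
  layer 1 (coarse sand): t_1 = 1.28 × 0.29 / 5.868 = 0.06326 d
  layer 2 (karst limestone): t_2 = 5.32 × 0.14 / 5.868 = 0.1269 d
  layer 3 (fine sand): t_3 = 12.1 × 0.19 / 5.868 = 0.3918 d
  layer 4 (weathered basalt): t_4 = 5.59 × 0.14 / 5.868 = 0.1334 d
Total t = Σ t_i = 0.7154 days.

0.715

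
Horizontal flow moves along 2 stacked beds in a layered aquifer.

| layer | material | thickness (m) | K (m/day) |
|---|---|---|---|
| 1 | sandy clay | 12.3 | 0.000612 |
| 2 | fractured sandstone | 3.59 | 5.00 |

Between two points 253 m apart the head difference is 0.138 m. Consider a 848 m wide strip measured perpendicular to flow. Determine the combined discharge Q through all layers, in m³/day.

Flow is parallel to layering, so each bed carries its own Darcy discharge and the transmissivities add.
Σ(K_i·b_i) = 0.000612×12.3 + 5.00×3.59 = 17.96 m²/day.
Hydraulic gradient i = Δh / L = 0.138 / 253 = 0.0005455.
Q = Σ(K_i·b_i) · W · i = 17.96 × 848 × 0.0005455 = 8.306 m³/day.

8.31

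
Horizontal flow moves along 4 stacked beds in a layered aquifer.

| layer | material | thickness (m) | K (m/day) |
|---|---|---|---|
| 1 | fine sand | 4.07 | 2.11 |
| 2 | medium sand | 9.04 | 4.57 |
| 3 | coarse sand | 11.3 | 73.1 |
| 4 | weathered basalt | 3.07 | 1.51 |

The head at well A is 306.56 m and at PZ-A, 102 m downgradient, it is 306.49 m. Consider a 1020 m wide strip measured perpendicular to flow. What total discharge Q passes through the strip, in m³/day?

Flow is parallel to layering, so each bed carries its own Darcy discharge and the transmissivities add.
Σ(K_i·b_i) = 2.11×4.07 + 4.57×9.04 + 73.1×11.3 + 1.51×3.07 = 880.6 m²/day.
Hydraulic gradient i = (306.56 − 306.49) / 102 = 0.07 / 102 = 0.0006863.
Q = Σ(K_i·b_i) · W · i = 880.6 × 1020 × 0.0006863 = 616.4 m³/day.

616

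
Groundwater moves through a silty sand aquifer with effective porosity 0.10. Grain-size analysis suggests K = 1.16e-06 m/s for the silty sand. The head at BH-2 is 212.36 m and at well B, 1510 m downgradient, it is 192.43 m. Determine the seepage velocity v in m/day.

Convert K: 1.16e-06 m/s × 86400 = 0.1002 m/day.
Hydraulic gradient i = (212.36 − 192.43) / 1510 = 19.93 / 1510 = 0.01320.
Darcy flux q = K · i = 0.1002 × 0.01320 = 0.001323 m/day.
Seepage velocity v = q / n_e = 0.001323 / 0.10 = 0.01323 m/day.

0.0132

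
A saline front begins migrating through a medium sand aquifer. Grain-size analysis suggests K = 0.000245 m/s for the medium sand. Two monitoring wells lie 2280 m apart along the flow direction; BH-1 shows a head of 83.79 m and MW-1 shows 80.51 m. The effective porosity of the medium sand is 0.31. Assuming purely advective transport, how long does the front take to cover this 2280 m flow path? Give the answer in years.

63.5

Convert K: 0.000245 m/s × 86400 = 21.17 m/day.
Hydraulic gradient i = (83.79 − 80.51) / 2280 = 3.28 / 2280 = 0.001439.
Darcy flux q = K · i = 21.17 × 0.001439 = 0.03045 m/day.
Seepage velocity v = q / n_e = 0.03045 / 0.31 = 0.09823 m/day.
Travel time t = L / v = 2280 / 0.09823 = 23210 days = 63.55 years.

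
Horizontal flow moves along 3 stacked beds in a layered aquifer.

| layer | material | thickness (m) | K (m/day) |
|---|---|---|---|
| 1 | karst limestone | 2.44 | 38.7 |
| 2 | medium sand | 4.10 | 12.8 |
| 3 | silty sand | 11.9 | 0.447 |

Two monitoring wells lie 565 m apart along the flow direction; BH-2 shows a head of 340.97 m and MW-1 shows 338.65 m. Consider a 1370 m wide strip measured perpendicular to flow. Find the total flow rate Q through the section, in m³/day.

856

Flow is parallel to layering, so each bed carries its own Darcy discharge and the transmissivities add.
Σ(K_i·b_i) = 38.7×2.44 + 12.8×4.10 + 0.447×11.9 = 152.2 m²/day.
Hydraulic gradient i = (340.97 − 338.65) / 565 = 2.32 / 565 = 0.004106.
Q = Σ(K_i·b_i) · W · i = 152.2 × 1370 × 0.004106 = 856.4 m³/day.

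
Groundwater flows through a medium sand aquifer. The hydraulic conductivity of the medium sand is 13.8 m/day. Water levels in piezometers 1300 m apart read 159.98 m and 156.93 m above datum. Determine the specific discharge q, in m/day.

Hydraulic gradient i = (159.98 − 156.93) / 1300 = 3.05 / 1300 = 0.002346.
Specific discharge q = K · i = 13.80 × 0.002346 = 0.03238 m/day.

0.0324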